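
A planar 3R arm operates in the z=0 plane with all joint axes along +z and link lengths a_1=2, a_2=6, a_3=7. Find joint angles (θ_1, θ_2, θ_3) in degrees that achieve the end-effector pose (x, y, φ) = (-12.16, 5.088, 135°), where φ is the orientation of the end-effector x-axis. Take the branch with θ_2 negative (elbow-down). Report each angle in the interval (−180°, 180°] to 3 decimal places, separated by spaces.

-135.012 -59.981 -30.007

wrist centre = target − a_3·(cos φ, sin φ) = (-7.2103, 0.1383)
cos θ_2 = (52.0069−2²−6²)/(2·2·6) = 0.5003; θ_2 = -59.9811° (elbow-down)
β = atan2(0.1383,-7.2103) = 178.9015°; ψ = atan2(-5.1952,5.0017) = -46.0868°
θ_1 = β − ψ = 224.9884°
θ_3 = φ − θ_1 − θ_2 = -30.0073° (wrapped to (-180°,180°])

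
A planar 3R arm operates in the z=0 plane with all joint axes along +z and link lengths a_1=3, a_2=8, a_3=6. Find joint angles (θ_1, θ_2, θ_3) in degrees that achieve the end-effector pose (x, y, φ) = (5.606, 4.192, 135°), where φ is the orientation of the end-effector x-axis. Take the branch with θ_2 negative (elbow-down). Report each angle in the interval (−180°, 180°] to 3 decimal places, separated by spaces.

wrist centre = target − a_3·(cos φ, sin φ) = (9.8486, -0.0506)
cos θ_2 = (96.9983−3²−8²)/(2·3·8) = 0.5000; θ_2 = -60.0024° (elbow-down)
β = atan2(-0.0506,9.8486) = -0.2946°; ψ = atan2(-6.9284,6.9997) = -44.7065°
θ_1 = β − ψ = 44.4119°
θ_3 = φ − θ_1 − θ_2 = 150.5905° (wrapped to (-180°,180°])

44.412 -60.002 150.590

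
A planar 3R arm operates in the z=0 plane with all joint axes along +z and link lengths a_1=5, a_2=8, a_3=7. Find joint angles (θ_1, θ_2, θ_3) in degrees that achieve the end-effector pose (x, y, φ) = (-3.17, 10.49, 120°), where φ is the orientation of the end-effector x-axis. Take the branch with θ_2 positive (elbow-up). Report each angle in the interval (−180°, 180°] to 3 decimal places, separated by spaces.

-30.006 150.005 0.001

wrist centre = target − a_3·(cos φ, sin φ) = (0.3300, 4.4278)
cos θ_2 = (19.7145−5²−8²)/(2·5·8) = -0.8661; θ_2 = 150.0050° (elbow-up)
β = atan2(4.4278,0.3300) = 85.7377°; ψ = atan2(3.9994,-1.9285) = 115.7438°
θ_1 = β − ψ = -30.0061°
θ_3 = φ − θ_1 − θ_2 = 0.0012° (wrapped to (-180°,180°])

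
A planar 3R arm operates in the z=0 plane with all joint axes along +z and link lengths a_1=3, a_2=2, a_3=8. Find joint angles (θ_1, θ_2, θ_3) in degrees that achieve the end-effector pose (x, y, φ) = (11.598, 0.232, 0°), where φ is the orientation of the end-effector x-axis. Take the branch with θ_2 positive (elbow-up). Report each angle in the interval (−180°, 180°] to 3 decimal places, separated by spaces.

wrist centre = target − a_3·(cos φ, sin φ) = (3.5980, 0.2320)
cos θ_2 = (12.9994−3²−2²)/(2·3·2) = -0.0000; θ_2 = 90.0027° (elbow-up)
β = atan2(0.2320,3.5980) = 3.6893°; ψ = atan2(2.0000,2.9999) = 33.6909°
θ_1 = β − ψ = -30.0016°
θ_3 = φ − θ_1 − θ_2 = -60.0012° (wrapped to (-180°,180°])

-30.002 90.003 -60.001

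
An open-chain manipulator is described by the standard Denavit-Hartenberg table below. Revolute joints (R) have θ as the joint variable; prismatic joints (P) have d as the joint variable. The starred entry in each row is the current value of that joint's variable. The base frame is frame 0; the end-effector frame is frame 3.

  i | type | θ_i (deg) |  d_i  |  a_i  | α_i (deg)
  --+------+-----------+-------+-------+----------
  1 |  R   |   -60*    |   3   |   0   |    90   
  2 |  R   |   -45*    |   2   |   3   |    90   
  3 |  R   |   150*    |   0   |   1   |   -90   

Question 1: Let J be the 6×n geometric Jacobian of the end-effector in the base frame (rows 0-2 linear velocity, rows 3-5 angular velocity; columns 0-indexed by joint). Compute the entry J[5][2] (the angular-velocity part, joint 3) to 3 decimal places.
-0.707

axis z_2 = (-0.3536,0.6124,-0.7071); lever o_n−o_2 = (-0.7392,0.2803,0.6124)
cross product → J_v[:, 2] = (0.5732,0.7392,0.3536)
J_ω[:, 2] = z_2
entry J[5][2] = -0.7071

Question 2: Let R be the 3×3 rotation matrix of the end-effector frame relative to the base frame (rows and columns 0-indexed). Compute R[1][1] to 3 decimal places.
End-effector y-axis (col 1 of R) = (0.3536,-0.6124,0.7071)
R[1][1] = -0.6124

-0.612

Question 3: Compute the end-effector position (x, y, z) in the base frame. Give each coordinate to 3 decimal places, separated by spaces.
after link 1: o_1 = (0.0000, 0.0000, 3.0000)
after link 2: o_2 = (-0.6714, -2.8371, 0.8787)
after link 3: o_3 = (-1.4106, -2.5568, 1.4911)

-1.411 -2.557 1.491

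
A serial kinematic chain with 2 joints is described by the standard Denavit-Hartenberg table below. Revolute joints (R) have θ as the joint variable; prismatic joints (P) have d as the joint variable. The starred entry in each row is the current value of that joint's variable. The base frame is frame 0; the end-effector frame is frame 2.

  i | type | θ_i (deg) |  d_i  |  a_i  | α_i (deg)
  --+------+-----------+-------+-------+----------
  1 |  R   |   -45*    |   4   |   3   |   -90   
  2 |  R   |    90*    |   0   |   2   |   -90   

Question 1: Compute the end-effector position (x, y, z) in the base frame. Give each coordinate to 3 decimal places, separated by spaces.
2.121 -2.121 2.000

after link 1: o_1 = (2.1213, -2.1213, 4.0000)
after link 2: o_2 = (2.1213, -2.1213, 2.0000)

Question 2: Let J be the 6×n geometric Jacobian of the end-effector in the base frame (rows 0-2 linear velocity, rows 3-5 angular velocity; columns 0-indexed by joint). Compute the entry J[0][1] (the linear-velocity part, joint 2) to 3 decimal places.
axis z_1 = (0.7071,0.7071,0.0000); lever o_n−o_1 = (0.0000,0.0000,-2.0000)
cross product → J_v[:, 1] = (-1.4142,1.4142,0.0000)
J_ω[:, 1] = z_1
entry J[0][1] = -1.4142

-1.414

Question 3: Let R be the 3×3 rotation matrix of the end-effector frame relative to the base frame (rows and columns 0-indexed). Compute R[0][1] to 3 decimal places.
End-effector y-axis (col 1 of R) = (-0.7071,-0.7071,-0.0000)
R[0][1] = -0.7071

-0.707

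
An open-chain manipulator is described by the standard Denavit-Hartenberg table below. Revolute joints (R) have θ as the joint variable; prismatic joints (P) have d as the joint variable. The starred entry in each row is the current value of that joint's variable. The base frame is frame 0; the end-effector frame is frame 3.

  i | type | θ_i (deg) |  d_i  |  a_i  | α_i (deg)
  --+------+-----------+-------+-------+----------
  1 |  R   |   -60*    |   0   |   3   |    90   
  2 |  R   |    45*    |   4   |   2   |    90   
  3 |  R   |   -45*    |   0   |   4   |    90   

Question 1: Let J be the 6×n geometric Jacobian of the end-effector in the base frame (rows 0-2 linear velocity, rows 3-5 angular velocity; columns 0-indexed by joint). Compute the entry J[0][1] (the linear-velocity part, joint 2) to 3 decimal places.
axis z_1 = (-0.8660,-0.5000,0.0000); lever o_n−o_1 = (0.6925,-3.5426,3.4142)
cross product → J_v[:, 1] = (-1.7071,2.9568,3.4142)
J_ω[:, 1] = z_1
entry J[0][1] = -1.7071

-1.707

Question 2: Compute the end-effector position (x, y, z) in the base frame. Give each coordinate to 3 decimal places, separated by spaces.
2.192 -6.141 3.414

after link 1: o_1 = (1.5000, -2.5981, 0.0000)
after link 2: o_2 = (-1.2570, -5.8228, 1.4142)
after link 3: o_3 = (2.1925, -6.1407, 3.4142)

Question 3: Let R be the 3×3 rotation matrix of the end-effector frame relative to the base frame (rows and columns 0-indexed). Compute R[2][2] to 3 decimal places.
-0.500

End-effector z-axis (col 2 of R) = (0.3624,0.7866,-0.5000)
R[2][2] = -0.5000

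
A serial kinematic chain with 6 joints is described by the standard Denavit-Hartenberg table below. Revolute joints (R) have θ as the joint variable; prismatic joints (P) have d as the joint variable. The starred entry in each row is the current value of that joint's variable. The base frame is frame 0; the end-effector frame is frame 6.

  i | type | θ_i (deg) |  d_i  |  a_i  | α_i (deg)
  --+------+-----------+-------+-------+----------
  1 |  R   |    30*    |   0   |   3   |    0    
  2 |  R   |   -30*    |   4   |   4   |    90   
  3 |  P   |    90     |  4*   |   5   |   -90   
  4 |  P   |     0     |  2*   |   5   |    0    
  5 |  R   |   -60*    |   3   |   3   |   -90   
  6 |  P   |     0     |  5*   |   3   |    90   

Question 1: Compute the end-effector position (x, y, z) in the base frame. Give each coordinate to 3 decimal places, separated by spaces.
after link 1: o_1 = (2.5981, 1.5000, 0.0000)
after link 2: o_2 = (6.5981, 1.5000, 4.0000)
after link 3: o_3 = (6.5981, -2.5000, 9.0000)
after link 4: o_4 = (4.5981, -2.5000, 14.0000)
after link 5: o_5 = (1.5981, -5.0981, 15.5000)
after link 6: o_6 = (1.5981, -5.1962, 21.3301)

1.598 -5.196 21.330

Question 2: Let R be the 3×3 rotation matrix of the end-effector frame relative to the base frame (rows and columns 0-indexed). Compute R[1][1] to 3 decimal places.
0.500

End-effector y-axis (col 1 of R) = (0.0000,0.5000,0.8660)
R[1][1] = 0.5000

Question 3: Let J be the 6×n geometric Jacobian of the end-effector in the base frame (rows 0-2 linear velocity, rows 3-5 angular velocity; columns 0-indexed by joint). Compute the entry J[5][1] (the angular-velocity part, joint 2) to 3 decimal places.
1.000

axis z_1 = (0.0000,0.0000,1.0000); lever o_n−o_1 = (-1.0000,-6.6962,21.3301)
cross product → J_v[:, 1] = (6.6962,-1.0000,0.0000)
J_ω[:, 1] = z_1
entry J[5][1] = 1.0000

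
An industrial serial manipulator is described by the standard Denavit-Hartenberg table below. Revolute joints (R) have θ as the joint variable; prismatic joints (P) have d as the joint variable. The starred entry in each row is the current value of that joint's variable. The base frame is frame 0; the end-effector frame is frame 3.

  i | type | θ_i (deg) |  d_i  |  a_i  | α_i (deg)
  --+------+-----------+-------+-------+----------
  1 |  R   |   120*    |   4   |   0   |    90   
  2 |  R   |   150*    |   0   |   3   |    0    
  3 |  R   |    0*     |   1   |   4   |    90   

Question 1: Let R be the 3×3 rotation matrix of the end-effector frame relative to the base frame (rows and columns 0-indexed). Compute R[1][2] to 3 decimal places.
End-effector z-axis (col 2 of R) = (-0.2500,0.4330,0.8660)
R[1][2] = 0.4330

0.433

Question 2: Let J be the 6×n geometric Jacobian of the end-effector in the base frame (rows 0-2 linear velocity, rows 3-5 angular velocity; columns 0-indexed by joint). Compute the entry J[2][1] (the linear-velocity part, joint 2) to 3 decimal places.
axis z_1 = (0.8660,0.5000,0.0000); lever o_n−o_1 = (3.8971,-4.7500,3.5000)
cross product → J_v[:, 1] = (1.7500,-3.0311,-6.0622)
J_ω[:, 1] = z_1
entry J[2][1] = -6.0622

-6.062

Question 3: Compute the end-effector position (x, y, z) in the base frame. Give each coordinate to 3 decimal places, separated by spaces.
after link 1: o_1 = (0.0000, 0.0000, 4.0000)
after link 2: o_2 = (1.2990, -2.2500, 5.5000)
after link 3: o_3 = (3.8971, -4.7500, 7.5000)

3.897 -4.750 7.500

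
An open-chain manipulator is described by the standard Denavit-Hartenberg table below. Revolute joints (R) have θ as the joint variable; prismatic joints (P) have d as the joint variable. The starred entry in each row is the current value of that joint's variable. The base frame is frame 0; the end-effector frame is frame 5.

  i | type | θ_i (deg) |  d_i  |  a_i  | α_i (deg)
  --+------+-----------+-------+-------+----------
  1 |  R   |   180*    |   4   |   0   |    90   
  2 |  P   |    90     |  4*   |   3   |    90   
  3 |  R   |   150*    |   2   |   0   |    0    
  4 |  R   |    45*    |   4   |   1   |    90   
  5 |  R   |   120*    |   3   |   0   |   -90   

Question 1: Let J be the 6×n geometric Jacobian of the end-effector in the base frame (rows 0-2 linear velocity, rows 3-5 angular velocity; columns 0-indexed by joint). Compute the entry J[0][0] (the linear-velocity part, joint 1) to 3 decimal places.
-6.639

axis z_0 = ẑ; lever o_n−o_0 = (-6.0000,6.6390,5.2576)
cross product → J_v[:, 0] = (-6.6390,-6.0000,0.0000)
J_ω[:, 0] = z_0
entry J[0][0] = -6.6390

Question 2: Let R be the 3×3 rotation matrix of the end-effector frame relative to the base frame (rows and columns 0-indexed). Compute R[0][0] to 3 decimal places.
End-effector x-axis (col 0 of R) = (-0.8660,0.1294,0.4830)
R[0][0] = -0.8660

-0.866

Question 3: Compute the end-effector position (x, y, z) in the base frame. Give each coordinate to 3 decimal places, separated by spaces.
-6.000 6.639 5.258

after link 1: o_1 = (0.0000, 0.0000, 4.0000)
after link 2: o_2 = (0.0000, 4.0000, 7.0000)
after link 3: o_3 = (-2.0000, 4.0000, 7.0000)
after link 4: o_4 = (-6.0000, 3.7412, 6.0341)
after link 5: o_5 = (-6.0000, 6.6390, 5.2576)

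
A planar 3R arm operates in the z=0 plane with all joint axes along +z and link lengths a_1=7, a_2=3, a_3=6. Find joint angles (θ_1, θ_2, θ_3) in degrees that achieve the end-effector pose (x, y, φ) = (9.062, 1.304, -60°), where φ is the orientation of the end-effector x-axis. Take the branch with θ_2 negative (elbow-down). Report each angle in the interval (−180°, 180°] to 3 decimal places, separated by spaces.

wrist centre = target − a_3·(cos φ, sin φ) = (6.0620, 6.5002)
cos θ_2 = (78.9998−7²−3²)/(2·7·3) = 0.5000; θ_2 = -60.0003° (elbow-down)
β = atan2(6.5002,6.0620) = 46.9976°; ψ = atan2(-2.5981,8.5000) = -16.9962°
θ_1 = β − ψ = 63.9938°
θ_3 = φ − θ_1 − θ_2 = -63.9935° (wrapped to (-180°,180°])

63.994 -60.000 -63.993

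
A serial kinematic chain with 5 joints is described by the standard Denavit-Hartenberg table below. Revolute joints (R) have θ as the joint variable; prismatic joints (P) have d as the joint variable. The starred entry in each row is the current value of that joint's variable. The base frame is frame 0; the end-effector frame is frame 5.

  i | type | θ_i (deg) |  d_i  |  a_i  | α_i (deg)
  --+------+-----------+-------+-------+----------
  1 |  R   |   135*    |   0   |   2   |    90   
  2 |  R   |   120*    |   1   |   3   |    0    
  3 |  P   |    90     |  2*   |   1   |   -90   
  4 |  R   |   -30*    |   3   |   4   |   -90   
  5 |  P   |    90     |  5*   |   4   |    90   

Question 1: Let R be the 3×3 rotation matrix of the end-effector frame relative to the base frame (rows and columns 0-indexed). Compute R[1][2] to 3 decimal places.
End-effector z-axis (col 2 of R) = (0.8839,-0.1768,-0.4330)
R[1][2] = -0.1768

-0.177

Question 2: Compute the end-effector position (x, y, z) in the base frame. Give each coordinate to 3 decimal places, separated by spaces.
after link 1: o_1 = (-1.4142, 1.4142, 0.0000)
after link 2: o_2 = (0.3536, 1.0607, 2.5981)
after link 3: o_3 = (2.3801, 1.8625, 2.0981)
after link 4: o_4 = (4.8550, 2.2161, -2.2321)
after link 5: o_5 = (4.7383, -3.7910, -0.0179)

4.738 -3.791 -0.018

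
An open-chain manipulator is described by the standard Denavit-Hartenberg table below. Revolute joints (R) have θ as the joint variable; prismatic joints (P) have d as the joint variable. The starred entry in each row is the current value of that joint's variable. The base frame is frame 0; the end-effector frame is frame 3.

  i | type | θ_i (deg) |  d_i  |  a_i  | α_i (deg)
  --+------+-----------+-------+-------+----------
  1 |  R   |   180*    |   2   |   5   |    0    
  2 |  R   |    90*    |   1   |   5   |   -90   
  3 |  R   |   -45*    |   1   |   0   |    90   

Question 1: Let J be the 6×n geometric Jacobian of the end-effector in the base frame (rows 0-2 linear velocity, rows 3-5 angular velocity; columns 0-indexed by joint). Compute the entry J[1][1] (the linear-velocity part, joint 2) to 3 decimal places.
1.000

axis z_1 = (0.0000,0.0000,1.0000); lever o_n−o_1 = (1.0000,-5.0000,1.0000)
cross product → J_v[:, 1] = (5.0000,1.0000,-0.0000)
J_ω[:, 1] = z_1
entry J[1][1] = 1.0000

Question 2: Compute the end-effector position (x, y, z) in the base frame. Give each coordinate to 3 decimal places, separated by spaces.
-4.000 -5.000 3.000

after link 1: o_1 = (-5.0000, 0.0000, 2.0000)
after link 2: o_2 = (-5.0000, -5.0000, 3.0000)
after link 3: o_3 = (-4.0000, -5.0000, 3.0000)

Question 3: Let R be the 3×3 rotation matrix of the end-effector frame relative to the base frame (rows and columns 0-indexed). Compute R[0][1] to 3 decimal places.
End-effector y-axis (col 1 of R) = (1.0000,-0.0000,0.0000)
R[0][1] = 1.0000

1.000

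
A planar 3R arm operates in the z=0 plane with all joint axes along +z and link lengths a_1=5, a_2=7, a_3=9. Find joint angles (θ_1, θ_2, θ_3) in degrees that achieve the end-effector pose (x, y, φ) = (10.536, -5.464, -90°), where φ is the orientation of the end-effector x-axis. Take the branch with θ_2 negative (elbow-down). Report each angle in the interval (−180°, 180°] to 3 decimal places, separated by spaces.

wrist centre = target − a_3·(cos φ, sin φ) = (10.5360, 3.5360)
cos θ_2 = (123.5106−5²−7²)/(2·5·7) = 0.7073; θ_2 = -44.9848° (elbow-down)
β = atan2(3.5360,10.5360) = 18.5523°; ψ = atan2(-4.9484,9.9511) = -26.4401°
θ_1 = β − ψ = 44.9924°
θ_3 = φ − θ_1 − θ_2 = -90.0076° (wrapped to (-180°,180°])

44.992 -44.985 -90.008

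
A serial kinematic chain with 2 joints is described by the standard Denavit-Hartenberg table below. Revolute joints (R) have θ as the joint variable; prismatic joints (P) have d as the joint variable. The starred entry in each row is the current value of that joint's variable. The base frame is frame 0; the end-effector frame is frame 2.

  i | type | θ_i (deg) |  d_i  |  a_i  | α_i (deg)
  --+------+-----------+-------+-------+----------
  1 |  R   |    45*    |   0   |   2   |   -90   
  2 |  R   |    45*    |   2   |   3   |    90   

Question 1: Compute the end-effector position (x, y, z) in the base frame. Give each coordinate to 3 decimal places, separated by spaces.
1.500 4.328 -2.121

after link 1: o_1 = (1.4142, 1.4142, 0.0000)
after link 2: o_2 = (1.5000, 4.3284, -2.1213)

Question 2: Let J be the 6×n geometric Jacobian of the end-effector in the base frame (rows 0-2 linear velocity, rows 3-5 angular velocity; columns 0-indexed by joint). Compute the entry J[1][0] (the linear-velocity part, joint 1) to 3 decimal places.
1.500

axis z_0 = ẑ; lever o_n−o_0 = (1.5000,4.3284,-2.1213)
cross product → J_v[:, 0] = (-4.3284,1.5000,0.0000)
J_ω[:, 0] = z_0
entry J[1][0] = 1.5000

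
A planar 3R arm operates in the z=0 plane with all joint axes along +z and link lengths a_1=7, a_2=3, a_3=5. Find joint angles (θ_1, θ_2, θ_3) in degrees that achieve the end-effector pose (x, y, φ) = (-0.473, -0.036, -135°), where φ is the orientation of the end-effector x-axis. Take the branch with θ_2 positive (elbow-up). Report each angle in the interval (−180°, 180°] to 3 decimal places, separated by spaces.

wrist centre = target − a_3·(cos φ, sin φ) = (3.0625, 3.4995)
cos θ_2 = (21.6259−7²−3²)/(2·7·3) = -0.8661; θ_2 = 150.0030° (elbow-up)
β = atan2(3.4995,3.0625) = 48.8100°; ψ = atan2(1.4999,4.4018) = 18.8158°
θ_1 = β − ψ = 29.9942°
θ_3 = φ − θ_1 − θ_2 = 45.0029° (wrapped to (-180°,180°])

29.994 150.003 45.003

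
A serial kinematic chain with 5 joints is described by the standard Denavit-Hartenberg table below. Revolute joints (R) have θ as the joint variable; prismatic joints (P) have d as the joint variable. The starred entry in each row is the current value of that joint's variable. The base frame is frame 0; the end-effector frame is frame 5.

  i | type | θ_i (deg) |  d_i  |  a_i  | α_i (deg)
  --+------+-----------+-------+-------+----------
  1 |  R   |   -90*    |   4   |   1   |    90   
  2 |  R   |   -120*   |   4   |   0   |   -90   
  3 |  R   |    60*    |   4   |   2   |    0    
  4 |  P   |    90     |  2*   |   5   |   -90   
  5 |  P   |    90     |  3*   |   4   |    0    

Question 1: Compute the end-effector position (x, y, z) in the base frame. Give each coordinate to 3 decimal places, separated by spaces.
-2.366 -5.147 7.183

after link 1: o_1 = (0.0000, -1.0000, 4.0000)
after link 2: o_2 = (-4.0000, -1.0000, 4.0000)
after link 3: o_3 = (-2.2679, -3.9641, 1.1340)
after link 4: o_4 = (0.2321, -7.8612, 3.8840)
after link 5: o_5 = (-2.3660, -5.1471, 7.1830)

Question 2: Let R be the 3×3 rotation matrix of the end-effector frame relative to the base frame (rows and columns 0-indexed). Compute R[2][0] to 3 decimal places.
0.500

End-effector x-axis (col 0 of R) = (0.0000,0.8660,0.5000)
R[2][0] = 0.5000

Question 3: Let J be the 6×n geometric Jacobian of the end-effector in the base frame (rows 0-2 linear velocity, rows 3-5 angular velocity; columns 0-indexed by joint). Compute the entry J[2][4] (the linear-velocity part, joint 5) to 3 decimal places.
0.433

prismatic axis z_4 = (-0.8660,-0.2500,0.4330)
J_v[:, 4] = z_4; J_ω[:, 4] = (0,0,0)
entry J[2][4] = 0.4330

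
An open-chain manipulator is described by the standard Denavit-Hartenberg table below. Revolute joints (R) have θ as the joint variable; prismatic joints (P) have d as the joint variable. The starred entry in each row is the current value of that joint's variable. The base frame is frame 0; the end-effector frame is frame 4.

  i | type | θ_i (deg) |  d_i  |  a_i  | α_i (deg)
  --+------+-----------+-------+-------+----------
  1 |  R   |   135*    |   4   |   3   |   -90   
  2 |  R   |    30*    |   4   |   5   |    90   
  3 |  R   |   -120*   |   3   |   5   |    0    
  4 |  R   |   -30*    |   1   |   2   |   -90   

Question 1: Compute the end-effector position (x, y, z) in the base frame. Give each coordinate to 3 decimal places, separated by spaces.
-3.065 4.946 7.080

after link 1: o_1 = (-2.1213, 2.1213, 4.0000)
after link 2: o_2 = (-8.0116, 2.3548, 1.5000)
after link 3: o_3 = (-4.4795, 4.9463, 5.3481)
after link 4: o_4 = (-3.0653, 4.9463, 7.0801)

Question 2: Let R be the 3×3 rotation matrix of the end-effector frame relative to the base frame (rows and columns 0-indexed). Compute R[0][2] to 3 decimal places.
0.306

End-effector z-axis (col 2 of R) = (0.3062,0.9186,-0.2500)
R[0][2] = 0.3062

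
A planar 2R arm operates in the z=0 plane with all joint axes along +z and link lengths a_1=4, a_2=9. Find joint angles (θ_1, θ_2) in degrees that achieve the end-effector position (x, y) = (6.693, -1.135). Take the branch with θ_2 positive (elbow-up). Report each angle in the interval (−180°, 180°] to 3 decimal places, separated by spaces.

cos θ_2 = (46.0845−4²−9²)/(2·4·9) = -0.7072; θ_2 = 135.0043° (elbow-up)
β = atan2(-1.1350,6.6930) = -9.6247°; ψ = atan2(6.3635,-2.3644) = 110.3833°
θ_1 = β − ψ = -120.0079°

-120.008 135.004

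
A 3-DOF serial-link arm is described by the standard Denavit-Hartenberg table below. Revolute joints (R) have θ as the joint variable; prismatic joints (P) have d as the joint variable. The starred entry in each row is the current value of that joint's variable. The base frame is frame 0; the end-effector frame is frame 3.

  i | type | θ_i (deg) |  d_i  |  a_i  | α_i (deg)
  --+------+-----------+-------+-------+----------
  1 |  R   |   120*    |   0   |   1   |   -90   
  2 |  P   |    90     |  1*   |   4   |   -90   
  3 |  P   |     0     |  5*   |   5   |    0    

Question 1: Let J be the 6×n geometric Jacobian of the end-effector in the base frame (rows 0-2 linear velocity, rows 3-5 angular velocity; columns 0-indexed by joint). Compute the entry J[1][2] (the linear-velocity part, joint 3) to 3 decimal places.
-0.866

prismatic axis z_2 = (0.5000,-0.8660,-0.0000)
J_v[:, 2] = z_2; J_ω[:, 2] = (0,0,0)
entry J[1][2] = -0.8660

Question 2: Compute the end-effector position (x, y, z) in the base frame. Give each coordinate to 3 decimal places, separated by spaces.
after link 1: o_1 = (-0.5000, 0.8660, 0.0000)
after link 2: o_2 = (-1.3660, 0.3660, -4.0000)
after link 3: o_3 = (1.1340, -3.9641, -9.0000)

1.134 -3.964 -9.000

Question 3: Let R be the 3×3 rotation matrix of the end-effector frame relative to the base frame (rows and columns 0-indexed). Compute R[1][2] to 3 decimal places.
-0.866

End-effector z-axis (col 2 of R) = (0.5000,-0.8660,-0.0000)
R[1][2] = -0.8660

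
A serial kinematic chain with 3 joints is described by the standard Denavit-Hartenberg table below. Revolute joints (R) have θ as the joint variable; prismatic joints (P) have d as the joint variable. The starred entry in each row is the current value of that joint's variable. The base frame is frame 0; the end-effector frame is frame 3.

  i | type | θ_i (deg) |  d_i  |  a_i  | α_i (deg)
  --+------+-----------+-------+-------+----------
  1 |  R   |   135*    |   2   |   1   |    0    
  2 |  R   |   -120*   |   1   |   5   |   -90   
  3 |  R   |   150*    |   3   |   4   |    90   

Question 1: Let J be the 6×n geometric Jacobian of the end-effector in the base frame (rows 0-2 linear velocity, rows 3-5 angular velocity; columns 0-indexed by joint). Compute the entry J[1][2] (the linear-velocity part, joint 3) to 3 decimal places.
-0.518

axis z_2 = (-0.2588,0.9659,0.0000); lever o_n−o_2 = (-4.1225,2.0012,-2.0000)
cross product → J_v[:, 2] = (-1.9319,-0.5176,3.4641)
J_ω[:, 2] = z_2
entry J[1][2] = -0.5176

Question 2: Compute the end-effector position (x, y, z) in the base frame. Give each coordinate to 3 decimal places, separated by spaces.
after link 1: o_1 = (-0.7071, 0.7071, 2.0000)
after link 2: o_2 = (4.1225, 2.0012, 3.0000)
after link 3: o_3 = (-0.0000, 4.0024, 1.0000)

-0.000 4.002 1.000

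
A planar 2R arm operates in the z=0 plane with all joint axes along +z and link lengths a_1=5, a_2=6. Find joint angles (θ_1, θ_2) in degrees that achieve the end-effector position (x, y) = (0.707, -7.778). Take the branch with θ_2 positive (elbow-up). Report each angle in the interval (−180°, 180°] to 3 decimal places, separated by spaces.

cos θ_2 = (60.9971−5²−6²)/(2·5·6) = -0.0000; θ_2 = 90.0027° (elbow-up)
β = atan2(-7.7780,0.7070) = -84.8062°; ψ = atan2(6.0000,4.9997) = 50.1960°
θ_1 = β − ψ = -135.0023°

-135.002 90.003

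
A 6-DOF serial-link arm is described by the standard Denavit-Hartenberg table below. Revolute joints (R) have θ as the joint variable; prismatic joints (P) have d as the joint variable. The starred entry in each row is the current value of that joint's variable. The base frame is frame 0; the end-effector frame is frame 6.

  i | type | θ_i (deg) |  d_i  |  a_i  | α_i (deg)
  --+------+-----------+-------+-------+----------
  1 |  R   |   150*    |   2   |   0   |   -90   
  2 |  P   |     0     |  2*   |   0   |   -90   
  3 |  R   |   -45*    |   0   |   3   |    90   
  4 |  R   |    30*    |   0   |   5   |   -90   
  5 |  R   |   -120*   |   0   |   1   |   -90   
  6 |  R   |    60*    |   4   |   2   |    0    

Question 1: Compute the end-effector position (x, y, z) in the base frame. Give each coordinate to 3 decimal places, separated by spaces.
after link 1: o_1 = (0.0000, 0.0000, 2.0000)
after link 2: o_2 = (-1.0000, -1.7321, 2.0000)
after link 3: o_3 = (-3.8978, -2.5085, 2.0000)
after link 4: o_4 = (-8.0804, -3.6292, -0.5000)
after link 5: o_5 = (-7.4380, -4.3537, -0.2500)
after link 6: o_6 = (-10.0122, -8.0106, -0.2321)

-10.012 -8.011 -0.232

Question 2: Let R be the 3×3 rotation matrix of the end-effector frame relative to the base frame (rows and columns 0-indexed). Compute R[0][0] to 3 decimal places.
-0.097

End-effector x-axis (col 0 of R) = (-0.0971,-0.4743,0.8750)
R[0][0] = -0.0971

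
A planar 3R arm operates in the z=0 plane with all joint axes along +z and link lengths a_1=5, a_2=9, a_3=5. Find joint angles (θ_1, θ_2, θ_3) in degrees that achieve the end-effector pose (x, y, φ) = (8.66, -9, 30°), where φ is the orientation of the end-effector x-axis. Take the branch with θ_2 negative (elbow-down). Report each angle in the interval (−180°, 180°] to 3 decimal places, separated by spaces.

-30.000 -60.002 120.002

wrist centre = target − a_3·(cos φ, sin φ) = (4.3299, -11.5000)
cos θ_2 = (150.9978−5²−9²)/(2·5·9) = 0.5000; θ_2 = -60.0016° (elbow-down)
β = atan2(-11.5000,4.3299) = -69.3681°; ψ = atan2(-7.7944,9.4998) = -39.3681°
θ_1 = β − ψ = -30.0000°
θ_3 = φ − θ_1 − θ_2 = 120.0016° (wrapped to (-180°,180°])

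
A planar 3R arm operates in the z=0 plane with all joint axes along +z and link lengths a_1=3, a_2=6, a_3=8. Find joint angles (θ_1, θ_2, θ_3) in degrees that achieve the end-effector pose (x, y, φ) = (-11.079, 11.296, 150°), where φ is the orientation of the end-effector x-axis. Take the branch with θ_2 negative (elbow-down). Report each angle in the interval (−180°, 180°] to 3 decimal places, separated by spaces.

149.990 -44.989 44.999

wrist centre = target − a_3·(cos φ, sin φ) = (-4.1508, 7.2960)
cos θ_2 = (70.4607−3²−6²)/(2·3·6) = 0.7072; θ_2 = -44.9890° (elbow-down)
β = atan2(7.2960,-4.1508) = 119.6362°; ψ = atan2(-4.2418,7.2435) = -30.3536°
θ_1 = β − ψ = 149.9897°
θ_3 = φ − θ_1 − θ_2 = 44.9993° (wrapped to (-180°,180°])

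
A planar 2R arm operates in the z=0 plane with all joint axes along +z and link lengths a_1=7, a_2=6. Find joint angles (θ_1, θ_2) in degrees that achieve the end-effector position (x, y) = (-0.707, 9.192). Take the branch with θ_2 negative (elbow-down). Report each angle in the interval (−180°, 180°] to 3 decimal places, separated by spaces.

cos θ_2 = (84.9927−7²−6²)/(2·7·6) = -0.0001; θ_2 = -90.0050° (elbow-down)
β = atan2(9.1920,-0.7070) = 94.3982°; ψ = atan2(-6.0000,6.9995) = -40.6034°
θ_1 = β − ψ = 135.0016°

135.002 -90.005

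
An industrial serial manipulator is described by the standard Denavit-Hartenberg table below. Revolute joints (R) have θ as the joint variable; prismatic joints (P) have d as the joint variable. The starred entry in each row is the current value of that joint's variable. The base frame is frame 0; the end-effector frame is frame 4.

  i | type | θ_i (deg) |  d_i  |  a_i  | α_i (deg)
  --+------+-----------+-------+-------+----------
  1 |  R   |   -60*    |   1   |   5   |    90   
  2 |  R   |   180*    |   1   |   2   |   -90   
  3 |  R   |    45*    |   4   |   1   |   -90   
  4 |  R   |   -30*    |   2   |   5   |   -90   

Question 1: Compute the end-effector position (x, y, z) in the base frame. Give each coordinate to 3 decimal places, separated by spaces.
after link 1: o_1 = (2.5000, -4.3301, 1.0000)
after link 2: o_2 = (0.6340, -3.0981, 1.0000)
after link 3: o_3 = (0.8928, -2.1322, -3.0000)
after link 4: o_4 = (3.9454, 1.5328, -5.5000)

3.945 1.533 -5.500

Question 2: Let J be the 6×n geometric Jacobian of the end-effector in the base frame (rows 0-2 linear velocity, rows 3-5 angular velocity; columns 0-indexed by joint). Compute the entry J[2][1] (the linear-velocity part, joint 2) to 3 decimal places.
-4.355

axis z_1 = (-0.8660,-0.5000,0.0000); lever o_n−o_1 = (1.4454,5.8629,-6.5000)
cross product → J_v[:, 1] = (3.2500,-5.6292,-4.3548)
J_ω[:, 1] = z_1
entry J[2][1] = -4.3548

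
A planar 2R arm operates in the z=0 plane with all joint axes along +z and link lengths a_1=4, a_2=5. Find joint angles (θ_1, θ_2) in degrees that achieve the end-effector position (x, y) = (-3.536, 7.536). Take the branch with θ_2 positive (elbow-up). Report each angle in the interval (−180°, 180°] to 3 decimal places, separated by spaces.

cos θ_2 = (69.2946−4²−5²)/(2·4·5) = 0.7074; θ_2 = 44.9791° (elbow-up)
β = atan2(7.5360,-3.5360) = 115.1366°; ψ = atan2(3.5342,7.5368) = 25.1233°
θ_1 = β − ψ = 90.0134°

90.013 44.979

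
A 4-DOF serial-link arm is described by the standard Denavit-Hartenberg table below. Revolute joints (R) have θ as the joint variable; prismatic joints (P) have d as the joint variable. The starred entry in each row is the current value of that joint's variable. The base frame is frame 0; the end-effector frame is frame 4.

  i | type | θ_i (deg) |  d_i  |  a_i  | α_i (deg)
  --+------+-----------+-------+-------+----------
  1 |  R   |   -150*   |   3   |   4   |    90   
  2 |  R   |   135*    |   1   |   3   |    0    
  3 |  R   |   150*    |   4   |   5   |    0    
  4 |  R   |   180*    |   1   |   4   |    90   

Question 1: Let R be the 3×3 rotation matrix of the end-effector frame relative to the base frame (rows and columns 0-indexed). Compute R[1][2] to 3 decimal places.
-0.483

End-effector z-axis (col 2 of R) = (-0.8365,-0.4830,0.2588)
R[1][2] = -0.4830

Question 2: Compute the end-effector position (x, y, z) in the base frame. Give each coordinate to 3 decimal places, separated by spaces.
-4.851 4.127 4.155

after link 1: o_1 = (-3.4641, -2.0000, 3.0000)
after link 2: o_2 = (-2.1270, -0.0733, 5.1213)
after link 3: o_3 = (-5.2477, 2.7437, 0.2917)
after link 4: o_4 = (-4.8511, 4.1274, 4.1554)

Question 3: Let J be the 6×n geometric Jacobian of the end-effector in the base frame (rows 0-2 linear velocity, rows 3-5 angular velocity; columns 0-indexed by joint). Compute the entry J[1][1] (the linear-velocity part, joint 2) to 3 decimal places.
axis z_1 = (-0.5000,0.8660,0.0000); lever o_n−o_1 = (-1.3870,6.1274,1.1554)
cross product → J_v[:, 1] = (1.0006,0.5777,-1.8625)
J_ω[:, 1] = z_1
entry J[1][1] = 0.5777

0.578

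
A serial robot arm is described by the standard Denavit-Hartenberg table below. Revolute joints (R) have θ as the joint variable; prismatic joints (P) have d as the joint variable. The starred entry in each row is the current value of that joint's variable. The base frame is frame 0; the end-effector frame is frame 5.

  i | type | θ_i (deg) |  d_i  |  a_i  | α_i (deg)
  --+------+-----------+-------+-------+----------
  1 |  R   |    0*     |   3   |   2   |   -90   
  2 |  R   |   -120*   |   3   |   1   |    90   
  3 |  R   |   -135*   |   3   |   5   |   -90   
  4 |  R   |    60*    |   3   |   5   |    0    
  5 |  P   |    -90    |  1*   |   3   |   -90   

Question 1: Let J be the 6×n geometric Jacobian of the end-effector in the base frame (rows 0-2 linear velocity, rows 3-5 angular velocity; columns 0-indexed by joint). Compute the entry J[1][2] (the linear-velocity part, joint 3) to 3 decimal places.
axis z_2 = (-0.8660,0.0000,-0.5000); lever o_n−o_2 = (2.0089,-9.9688,-3.8192)
cross product → J_v[:, 2] = (-4.9844,-4.3120,8.6333)
J_ω[:, 2] = z_2
entry J[1][2] = -4.3120

-4.312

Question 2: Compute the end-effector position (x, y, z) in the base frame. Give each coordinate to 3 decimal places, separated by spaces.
3.509 -6.969 0.047

after link 1: o_1 = (2.0000, 0.0000, 3.0000)
after link 2: o_2 = (1.5000, 3.0000, 3.8660)
after link 3: o_3 = (0.6697, -0.5355, -0.6958)
after link 4: o_4 = (4.2429, -4.4246, 1.7754)
after link 5: o_5 = (3.5089, -6.9688, 0.0468)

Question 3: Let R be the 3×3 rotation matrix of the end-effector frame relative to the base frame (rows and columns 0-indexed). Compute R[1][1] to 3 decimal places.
End-effector y-axis (col 1 of R) = (0.3536,0.7071,-0.6124)
R[1][1] = 0.7071

0.707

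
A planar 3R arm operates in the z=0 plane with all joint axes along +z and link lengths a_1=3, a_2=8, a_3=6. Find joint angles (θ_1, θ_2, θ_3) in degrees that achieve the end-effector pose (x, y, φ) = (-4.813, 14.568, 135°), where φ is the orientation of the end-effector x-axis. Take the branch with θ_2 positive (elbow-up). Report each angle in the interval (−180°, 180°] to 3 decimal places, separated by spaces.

wrist centre = target − a_3·(cos φ, sin φ) = (-0.5704, 10.3254)
cos θ_2 = (106.9384−3²−8²)/(2·3·8) = 0.7070; θ_2 = 45.0047° (elbow-up)
β = atan2(10.3254,-0.5704) = 93.1617°; ψ = atan2(5.6573,8.6564) = 33.1663°
θ_1 = β − ψ = 59.9954°
θ_3 = φ − θ_1 − θ_2 = 29.9999° (wrapped to (-180°,180°])

59.995 45.005 30.000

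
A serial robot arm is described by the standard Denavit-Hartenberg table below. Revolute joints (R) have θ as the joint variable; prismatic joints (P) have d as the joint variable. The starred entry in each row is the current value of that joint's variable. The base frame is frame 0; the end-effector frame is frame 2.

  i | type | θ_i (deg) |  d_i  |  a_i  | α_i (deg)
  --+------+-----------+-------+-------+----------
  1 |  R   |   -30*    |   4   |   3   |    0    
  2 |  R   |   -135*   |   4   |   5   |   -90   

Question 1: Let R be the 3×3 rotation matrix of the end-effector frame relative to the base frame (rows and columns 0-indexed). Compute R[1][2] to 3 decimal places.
-0.966

End-effector z-axis (col 2 of R) = (0.2588,-0.9659,0.0000)
R[1][2] = -0.9659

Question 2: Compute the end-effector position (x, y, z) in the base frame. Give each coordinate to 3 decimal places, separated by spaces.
after link 1: o_1 = (2.5981, -1.5000, 4.0000)
after link 2: o_2 = (-2.2316, -2.7941, 8.0000)

-2.232 -2.794 8.000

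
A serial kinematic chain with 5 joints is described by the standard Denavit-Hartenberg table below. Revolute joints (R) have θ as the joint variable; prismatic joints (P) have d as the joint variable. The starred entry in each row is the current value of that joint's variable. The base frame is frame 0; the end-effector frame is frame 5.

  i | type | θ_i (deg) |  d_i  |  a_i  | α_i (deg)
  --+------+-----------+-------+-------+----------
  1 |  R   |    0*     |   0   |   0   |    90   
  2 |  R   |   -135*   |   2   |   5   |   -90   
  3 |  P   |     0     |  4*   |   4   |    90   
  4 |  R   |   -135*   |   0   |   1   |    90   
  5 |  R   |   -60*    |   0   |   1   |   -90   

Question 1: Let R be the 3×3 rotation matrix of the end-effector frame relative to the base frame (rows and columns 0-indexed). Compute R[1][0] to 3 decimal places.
0.866

End-effector x-axis (col 0 of R) = (-0.0000,0.8660,0.5000)
R[1][0] = 0.8660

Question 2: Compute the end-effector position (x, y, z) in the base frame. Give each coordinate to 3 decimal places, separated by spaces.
-3.536 -1.134 -7.692

after link 1: o_1 = (0.0000, 0.0000, 0.0000)
after link 2: o_2 = (-3.5355, -2.0000, -3.5355)
after link 3: o_3 = (-3.5355, -2.0000, -9.1924)
after link 4: o_4 = (-3.5355, -2.0000, -8.1924)
after link 5: o_5 = (-3.5355, -1.1340, -7.6924)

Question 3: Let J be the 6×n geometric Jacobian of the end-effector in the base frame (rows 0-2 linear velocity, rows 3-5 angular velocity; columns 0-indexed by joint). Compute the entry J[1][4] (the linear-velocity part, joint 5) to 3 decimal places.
-0.500

axis z_4 = (1.0000,-0.0000,0.0000); lever o_n−o_4 = (0.0000,0.8660,0.5000)
cross product → J_v[:, 4] = (-0.0000,-0.5000,0.8660)
J_ω[:, 4] = z_4
entry J[1][4] = -0.5000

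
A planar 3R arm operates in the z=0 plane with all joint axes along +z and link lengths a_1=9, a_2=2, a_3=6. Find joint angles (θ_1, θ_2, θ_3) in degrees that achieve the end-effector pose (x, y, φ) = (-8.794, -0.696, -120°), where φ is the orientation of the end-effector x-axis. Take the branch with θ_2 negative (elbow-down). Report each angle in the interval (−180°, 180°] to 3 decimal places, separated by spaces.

149.997 -150.004 -119.993

wrist centre = target − a_3·(cos φ, sin φ) = (-5.7940, 4.5002)
cos θ_2 = (53.8218−9²−2²)/(2·9·2) = -0.8661; θ_2 = -150.0041° (elbow-down)
β = atan2(4.5002,-5.7940) = 142.1638°; ψ = atan2(-0.9999,7.2679) = -7.8333°
θ_1 = β − ψ = 149.9971°
θ_3 = φ − θ_1 − θ_2 = -119.9930° (wrapped to (-180°,180°])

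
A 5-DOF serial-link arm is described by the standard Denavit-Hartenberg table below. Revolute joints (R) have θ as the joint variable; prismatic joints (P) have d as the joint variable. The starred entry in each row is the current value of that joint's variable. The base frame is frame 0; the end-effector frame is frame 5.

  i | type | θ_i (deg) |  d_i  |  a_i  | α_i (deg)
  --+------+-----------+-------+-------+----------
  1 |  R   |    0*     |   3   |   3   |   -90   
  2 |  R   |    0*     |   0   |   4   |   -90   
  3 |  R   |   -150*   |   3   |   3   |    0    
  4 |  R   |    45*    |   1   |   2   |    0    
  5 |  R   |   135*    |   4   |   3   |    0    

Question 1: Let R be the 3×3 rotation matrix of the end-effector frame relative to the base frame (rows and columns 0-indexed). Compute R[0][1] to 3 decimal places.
End-effector y-axis (col 1 of R) = (-0.5000,-0.8660,-0.0000)
R[0][1] = -0.5000

-0.500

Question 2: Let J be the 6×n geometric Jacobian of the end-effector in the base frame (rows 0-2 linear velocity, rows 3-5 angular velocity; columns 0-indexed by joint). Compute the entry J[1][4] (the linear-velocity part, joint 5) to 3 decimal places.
-2.598

axis z_4 = (0.0000,0.0000,-1.0000); lever o_n−o_4 = (2.5981,-1.5000,-4.0000)
cross product → J_v[:, 4] = (-1.5000,-2.5981,-0.0000)
J_ω[:, 4] = z_4
entry J[1][4] = -2.5981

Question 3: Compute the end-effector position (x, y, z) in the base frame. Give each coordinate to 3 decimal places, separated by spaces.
6.482 1.932 -5.000

after link 1: o_1 = (3.0000, 0.0000, 3.0000)
after link 2: o_2 = (7.0000, 0.0000, 3.0000)
after link 3: o_3 = (4.4019, 1.5000, 0.0000)
after link 4: o_4 = (3.8843, 3.4319, -1.0000)
after link 5: o_5 = (6.4824, 1.9319, -5.0000)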